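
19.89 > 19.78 True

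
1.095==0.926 False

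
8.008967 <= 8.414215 True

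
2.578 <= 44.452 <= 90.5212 True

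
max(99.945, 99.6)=99.945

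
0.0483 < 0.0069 False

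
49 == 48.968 False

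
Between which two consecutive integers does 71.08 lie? 71 and 72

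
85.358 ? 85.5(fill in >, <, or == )<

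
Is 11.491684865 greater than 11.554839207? No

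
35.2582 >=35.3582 False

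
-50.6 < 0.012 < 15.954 True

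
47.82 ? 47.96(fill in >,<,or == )<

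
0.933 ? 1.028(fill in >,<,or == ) <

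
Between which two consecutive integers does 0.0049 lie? 0 and 1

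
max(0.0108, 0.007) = 0.0108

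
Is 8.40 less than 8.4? No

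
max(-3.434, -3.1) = -3.1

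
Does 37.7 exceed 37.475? Yes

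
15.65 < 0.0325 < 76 False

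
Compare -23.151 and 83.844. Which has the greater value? 83.844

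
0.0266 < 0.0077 False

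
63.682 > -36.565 True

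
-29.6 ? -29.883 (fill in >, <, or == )>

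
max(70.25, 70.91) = 70.91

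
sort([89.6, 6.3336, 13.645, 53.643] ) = [6.3336, 13.645, 53.643, 89.6]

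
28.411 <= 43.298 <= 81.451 True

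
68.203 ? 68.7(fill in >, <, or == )<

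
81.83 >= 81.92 False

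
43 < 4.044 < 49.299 False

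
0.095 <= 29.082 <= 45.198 True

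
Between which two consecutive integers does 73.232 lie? 73 and 74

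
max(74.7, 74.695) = 74.7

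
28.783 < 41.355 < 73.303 True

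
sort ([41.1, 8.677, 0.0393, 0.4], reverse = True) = [41.1, 8.677, 0.4, 0.0393]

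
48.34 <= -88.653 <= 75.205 False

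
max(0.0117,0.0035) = 0.0117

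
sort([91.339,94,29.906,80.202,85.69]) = [29.906,80.202,85.69,91.339,94]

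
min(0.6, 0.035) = 0.035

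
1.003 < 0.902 False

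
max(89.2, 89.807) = 89.807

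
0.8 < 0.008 False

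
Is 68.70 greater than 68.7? No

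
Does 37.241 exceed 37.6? No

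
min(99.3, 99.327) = 99.3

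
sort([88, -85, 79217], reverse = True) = [79217, 88, -85]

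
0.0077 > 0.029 False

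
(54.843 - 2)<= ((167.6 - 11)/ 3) False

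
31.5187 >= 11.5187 True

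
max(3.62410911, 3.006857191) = 3.62410911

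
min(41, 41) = 41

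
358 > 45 True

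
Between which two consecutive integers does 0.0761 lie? 0 and 1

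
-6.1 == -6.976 False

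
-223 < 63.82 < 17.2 False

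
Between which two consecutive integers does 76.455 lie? 76 and 77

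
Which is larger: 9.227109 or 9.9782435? 9.9782435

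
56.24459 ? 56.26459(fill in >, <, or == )<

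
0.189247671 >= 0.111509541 True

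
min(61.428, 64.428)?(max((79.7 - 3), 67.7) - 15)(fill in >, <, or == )<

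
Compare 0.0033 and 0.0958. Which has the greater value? 0.0958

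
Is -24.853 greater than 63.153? No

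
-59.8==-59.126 False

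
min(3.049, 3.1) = 3.049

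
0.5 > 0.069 True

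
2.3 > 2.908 False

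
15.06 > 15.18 False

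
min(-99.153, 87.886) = -99.153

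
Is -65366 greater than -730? No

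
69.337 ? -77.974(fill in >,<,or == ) >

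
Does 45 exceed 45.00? No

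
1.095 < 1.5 True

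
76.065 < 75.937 False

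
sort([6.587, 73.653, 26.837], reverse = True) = [73.653, 26.837, 6.587]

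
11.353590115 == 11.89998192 False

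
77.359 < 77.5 True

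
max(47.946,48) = 48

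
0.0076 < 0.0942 True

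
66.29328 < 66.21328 False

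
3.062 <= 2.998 False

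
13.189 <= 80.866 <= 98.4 True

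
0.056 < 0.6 True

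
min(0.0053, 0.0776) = 0.0053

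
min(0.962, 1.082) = 0.962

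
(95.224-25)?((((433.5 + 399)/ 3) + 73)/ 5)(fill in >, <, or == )>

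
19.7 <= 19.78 True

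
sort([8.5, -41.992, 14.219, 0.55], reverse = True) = [14.219, 8.5, 0.55, -41.992]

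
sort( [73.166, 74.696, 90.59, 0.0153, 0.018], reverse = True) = [90.59, 74.696, 73.166, 0.018, 0.0153]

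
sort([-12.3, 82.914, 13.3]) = [-12.3, 13.3, 82.914]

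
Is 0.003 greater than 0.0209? No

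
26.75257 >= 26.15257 True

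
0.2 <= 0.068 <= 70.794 False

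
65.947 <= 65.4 False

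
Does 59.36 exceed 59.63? No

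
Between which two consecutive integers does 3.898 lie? 3 and 4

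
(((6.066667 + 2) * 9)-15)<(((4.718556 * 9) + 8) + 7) False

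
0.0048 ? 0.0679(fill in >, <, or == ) <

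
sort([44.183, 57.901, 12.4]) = [12.4, 44.183, 57.901]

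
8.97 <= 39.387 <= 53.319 True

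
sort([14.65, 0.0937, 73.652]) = [0.0937, 14.65, 73.652]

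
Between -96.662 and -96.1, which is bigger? -96.1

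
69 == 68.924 False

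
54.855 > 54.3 True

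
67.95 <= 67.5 False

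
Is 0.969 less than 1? Yes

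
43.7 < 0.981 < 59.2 False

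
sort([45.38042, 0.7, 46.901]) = [0.7, 45.38042, 46.901]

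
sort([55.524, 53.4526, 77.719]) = [53.4526, 55.524, 77.719]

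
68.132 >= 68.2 False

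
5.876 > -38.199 True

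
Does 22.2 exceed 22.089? Yes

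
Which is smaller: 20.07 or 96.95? 20.07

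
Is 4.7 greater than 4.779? No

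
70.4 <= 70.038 False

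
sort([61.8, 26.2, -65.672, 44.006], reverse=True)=[61.8, 44.006, 26.2, -65.672]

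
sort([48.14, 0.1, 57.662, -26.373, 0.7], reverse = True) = [57.662, 48.14, 0.7, 0.1, -26.373]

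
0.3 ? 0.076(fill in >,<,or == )>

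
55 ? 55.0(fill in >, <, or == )==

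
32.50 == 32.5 True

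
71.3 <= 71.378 True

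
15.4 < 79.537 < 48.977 False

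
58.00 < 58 False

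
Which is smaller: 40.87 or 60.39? 40.87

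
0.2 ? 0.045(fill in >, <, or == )>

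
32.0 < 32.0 False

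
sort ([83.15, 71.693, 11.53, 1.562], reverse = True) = [83.15, 71.693, 11.53, 1.562]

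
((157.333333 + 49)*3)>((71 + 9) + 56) True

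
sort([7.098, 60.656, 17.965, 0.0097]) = [0.0097, 7.098, 17.965, 60.656]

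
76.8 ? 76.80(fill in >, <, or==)==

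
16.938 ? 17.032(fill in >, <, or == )<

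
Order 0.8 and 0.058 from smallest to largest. 0.058, 0.8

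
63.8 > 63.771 True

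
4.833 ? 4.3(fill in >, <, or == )>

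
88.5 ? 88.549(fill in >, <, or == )<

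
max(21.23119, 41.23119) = 41.23119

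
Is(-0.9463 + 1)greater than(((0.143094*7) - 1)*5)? Yes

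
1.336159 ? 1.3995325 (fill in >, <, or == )<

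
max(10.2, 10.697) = 10.697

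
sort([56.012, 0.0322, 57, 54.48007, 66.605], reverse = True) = [66.605, 57, 56.012, 54.48007, 0.0322]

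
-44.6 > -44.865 True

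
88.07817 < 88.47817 True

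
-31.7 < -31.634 True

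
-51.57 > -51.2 False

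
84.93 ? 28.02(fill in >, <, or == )>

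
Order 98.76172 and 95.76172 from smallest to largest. 95.76172, 98.76172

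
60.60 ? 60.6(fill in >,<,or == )==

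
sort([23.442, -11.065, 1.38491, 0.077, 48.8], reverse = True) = [48.8, 23.442, 1.38491, 0.077, -11.065]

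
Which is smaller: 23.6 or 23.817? 23.6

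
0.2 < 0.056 False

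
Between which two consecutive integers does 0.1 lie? 0 and 1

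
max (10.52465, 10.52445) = 10.52465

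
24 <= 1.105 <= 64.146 False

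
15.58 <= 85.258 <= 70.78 False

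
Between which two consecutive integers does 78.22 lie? 78 and 79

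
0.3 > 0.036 True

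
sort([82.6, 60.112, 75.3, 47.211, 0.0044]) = [0.0044, 47.211, 60.112, 75.3, 82.6]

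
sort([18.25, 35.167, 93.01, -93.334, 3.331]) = [-93.334, 3.331, 18.25, 35.167, 93.01]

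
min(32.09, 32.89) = 32.09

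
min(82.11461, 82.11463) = 82.11461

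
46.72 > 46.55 True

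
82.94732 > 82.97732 False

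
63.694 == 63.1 False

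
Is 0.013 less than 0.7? Yes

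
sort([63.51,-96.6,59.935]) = [-96.6,59.935,63.51]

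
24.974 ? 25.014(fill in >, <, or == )<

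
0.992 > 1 False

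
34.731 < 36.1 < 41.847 True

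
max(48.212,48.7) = 48.7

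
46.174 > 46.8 False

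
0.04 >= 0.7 False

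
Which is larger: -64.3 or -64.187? -64.187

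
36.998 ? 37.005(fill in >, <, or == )<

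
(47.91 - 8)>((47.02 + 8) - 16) True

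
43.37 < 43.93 True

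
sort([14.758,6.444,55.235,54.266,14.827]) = [6.444,14.758,14.827,54.266,55.235]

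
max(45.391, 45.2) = 45.391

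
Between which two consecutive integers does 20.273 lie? 20 and 21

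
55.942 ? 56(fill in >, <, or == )<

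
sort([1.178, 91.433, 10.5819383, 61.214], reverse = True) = [91.433, 61.214, 10.5819383, 1.178]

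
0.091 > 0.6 False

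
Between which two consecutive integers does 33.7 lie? 33 and 34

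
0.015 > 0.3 False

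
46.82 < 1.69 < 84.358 False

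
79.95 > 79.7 True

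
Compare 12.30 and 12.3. They are equal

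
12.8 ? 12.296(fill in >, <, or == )>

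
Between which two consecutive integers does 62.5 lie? 62 and 63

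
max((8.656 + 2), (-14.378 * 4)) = 10.656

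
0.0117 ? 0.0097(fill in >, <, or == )>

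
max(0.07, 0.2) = 0.2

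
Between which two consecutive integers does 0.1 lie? 0 and 1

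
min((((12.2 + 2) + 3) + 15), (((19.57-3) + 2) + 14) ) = 32.2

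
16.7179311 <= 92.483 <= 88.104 False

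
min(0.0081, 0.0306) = 0.0081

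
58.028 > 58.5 False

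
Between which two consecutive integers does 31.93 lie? 31 and 32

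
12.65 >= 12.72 False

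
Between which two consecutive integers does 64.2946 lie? 64 and 65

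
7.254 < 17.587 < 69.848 True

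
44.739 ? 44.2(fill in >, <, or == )>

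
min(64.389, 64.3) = 64.3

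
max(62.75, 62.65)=62.75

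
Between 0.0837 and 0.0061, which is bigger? 0.0837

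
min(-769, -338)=-769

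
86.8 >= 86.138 True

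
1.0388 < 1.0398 True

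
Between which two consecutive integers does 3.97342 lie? 3 and 4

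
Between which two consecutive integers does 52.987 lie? 52 and 53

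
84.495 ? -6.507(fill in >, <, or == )>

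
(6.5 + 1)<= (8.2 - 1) False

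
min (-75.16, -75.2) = -75.2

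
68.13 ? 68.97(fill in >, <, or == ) <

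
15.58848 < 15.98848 True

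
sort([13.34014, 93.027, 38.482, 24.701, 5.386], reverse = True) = [93.027, 38.482, 24.701, 13.34014, 5.386]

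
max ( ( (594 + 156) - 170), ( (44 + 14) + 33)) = 580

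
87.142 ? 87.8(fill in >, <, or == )<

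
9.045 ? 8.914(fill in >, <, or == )>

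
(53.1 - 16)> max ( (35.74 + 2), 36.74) False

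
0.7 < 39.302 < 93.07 True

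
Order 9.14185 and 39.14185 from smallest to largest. 9.14185,39.14185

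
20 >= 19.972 True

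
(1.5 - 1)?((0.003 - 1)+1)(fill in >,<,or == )>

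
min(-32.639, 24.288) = -32.639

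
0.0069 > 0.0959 False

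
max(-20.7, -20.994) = -20.7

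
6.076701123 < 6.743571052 True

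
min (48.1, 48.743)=48.1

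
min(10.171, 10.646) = 10.171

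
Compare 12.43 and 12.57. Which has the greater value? 12.57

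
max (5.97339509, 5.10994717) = 5.97339509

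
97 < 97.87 True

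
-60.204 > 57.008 False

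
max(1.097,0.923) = 1.097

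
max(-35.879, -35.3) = -35.3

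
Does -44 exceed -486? Yes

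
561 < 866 True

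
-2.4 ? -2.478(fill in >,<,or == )>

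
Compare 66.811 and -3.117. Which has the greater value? 66.811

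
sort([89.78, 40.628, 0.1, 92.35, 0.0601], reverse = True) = [92.35, 89.78, 40.628, 0.1, 0.0601]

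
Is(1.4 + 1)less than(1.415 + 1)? Yes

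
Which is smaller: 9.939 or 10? 9.939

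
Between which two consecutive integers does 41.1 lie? 41 and 42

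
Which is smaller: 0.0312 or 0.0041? 0.0041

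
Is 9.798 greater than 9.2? Yes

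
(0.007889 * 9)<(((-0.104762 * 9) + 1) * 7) True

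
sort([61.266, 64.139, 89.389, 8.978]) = [8.978, 61.266, 64.139, 89.389]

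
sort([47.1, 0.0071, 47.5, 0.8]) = [0.0071, 0.8, 47.1, 47.5]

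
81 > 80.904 True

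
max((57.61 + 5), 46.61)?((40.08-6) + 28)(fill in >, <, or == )>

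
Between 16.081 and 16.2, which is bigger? 16.2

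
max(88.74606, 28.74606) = 88.74606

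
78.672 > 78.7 False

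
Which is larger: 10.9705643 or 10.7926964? 10.9705643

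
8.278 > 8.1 True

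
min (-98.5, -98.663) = -98.663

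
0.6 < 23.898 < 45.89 True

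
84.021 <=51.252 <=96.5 False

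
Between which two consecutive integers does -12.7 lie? -13 and -12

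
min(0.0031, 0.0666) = 0.0031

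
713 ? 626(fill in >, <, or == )>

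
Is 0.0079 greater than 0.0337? No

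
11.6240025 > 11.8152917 False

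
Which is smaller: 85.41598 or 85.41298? 85.41298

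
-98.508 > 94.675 False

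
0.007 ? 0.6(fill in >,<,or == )<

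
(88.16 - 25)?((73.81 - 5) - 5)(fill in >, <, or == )<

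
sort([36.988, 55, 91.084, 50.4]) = [36.988, 50.4, 55, 91.084]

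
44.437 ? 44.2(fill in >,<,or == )>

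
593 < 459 False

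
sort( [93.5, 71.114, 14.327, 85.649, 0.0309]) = [0.0309, 14.327, 71.114, 85.649, 93.5]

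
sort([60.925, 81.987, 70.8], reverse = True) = [81.987, 70.8, 60.925]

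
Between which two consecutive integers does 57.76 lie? 57 and 58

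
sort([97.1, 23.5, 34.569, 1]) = [1, 23.5, 34.569, 97.1]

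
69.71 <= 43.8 False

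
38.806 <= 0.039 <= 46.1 False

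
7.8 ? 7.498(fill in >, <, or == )>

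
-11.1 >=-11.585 True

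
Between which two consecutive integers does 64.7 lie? 64 and 65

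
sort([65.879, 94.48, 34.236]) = [34.236, 65.879, 94.48]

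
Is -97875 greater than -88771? No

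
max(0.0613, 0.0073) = 0.0613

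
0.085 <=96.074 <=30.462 False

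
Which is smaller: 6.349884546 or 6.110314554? 6.110314554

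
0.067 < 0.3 True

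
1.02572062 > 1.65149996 False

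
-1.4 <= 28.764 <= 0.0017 False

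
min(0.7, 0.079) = 0.079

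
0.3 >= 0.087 True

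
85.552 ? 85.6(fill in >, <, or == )<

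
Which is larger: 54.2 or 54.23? 54.23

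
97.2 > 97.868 False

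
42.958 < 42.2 False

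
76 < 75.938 False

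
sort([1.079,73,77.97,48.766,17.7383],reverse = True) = [77.97,73,48.766,17.7383,1.079]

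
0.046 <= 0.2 True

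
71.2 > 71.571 False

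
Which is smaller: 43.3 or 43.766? 43.3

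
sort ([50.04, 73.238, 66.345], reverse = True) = [73.238, 66.345, 50.04]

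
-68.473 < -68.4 True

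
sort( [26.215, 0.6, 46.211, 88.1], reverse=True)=[88.1, 46.211, 26.215, 0.6]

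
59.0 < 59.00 False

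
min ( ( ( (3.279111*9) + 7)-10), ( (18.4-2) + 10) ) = 26.4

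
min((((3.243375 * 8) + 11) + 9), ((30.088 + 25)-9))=45.947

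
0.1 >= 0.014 True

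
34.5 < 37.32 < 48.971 True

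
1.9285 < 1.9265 False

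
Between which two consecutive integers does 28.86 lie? 28 and 29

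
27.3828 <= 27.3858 True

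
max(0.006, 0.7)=0.7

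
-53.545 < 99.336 True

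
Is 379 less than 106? No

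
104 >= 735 False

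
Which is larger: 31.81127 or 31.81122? 31.81127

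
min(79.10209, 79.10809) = 79.10209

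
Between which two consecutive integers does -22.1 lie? -23 and -22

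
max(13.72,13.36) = 13.72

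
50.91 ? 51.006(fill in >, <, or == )<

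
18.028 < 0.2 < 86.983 False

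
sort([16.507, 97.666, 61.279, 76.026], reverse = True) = [97.666, 76.026, 61.279, 16.507]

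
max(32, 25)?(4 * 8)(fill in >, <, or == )==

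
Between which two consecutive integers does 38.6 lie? 38 and 39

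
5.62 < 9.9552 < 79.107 True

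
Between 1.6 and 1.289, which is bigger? 1.6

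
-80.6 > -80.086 False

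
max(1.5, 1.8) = 1.8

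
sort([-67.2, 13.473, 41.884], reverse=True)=[41.884, 13.473, -67.2]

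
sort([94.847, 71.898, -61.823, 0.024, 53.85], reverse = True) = [94.847, 71.898, 53.85, 0.024, -61.823]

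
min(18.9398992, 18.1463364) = 18.1463364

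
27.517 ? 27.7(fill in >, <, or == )<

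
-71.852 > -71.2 False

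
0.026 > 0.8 False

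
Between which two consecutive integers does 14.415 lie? 14 and 15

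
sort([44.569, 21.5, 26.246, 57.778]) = [21.5, 26.246, 44.569, 57.778]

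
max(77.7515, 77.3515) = 77.7515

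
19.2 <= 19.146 False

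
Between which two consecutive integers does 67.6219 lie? 67 and 68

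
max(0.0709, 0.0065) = 0.0709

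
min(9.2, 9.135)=9.135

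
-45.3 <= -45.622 False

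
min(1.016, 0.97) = 0.97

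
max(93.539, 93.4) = 93.539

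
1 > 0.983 True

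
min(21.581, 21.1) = 21.1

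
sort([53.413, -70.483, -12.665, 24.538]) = [-70.483, -12.665, 24.538, 53.413]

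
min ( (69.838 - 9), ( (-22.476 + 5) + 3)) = -14.476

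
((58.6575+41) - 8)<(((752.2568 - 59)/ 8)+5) False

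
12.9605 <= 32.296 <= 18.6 False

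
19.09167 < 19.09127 False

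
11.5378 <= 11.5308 False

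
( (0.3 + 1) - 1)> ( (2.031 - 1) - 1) True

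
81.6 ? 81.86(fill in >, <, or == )<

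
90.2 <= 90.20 True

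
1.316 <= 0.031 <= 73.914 False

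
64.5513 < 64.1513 False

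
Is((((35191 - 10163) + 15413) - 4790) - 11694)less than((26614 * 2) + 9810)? Yes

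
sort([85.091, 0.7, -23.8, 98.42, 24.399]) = [-23.8, 0.7, 24.399, 85.091, 98.42]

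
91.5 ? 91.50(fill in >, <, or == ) ==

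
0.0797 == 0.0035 False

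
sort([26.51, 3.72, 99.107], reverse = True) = [99.107, 26.51, 3.72]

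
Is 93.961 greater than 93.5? Yes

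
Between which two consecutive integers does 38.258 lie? 38 and 39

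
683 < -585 False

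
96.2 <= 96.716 True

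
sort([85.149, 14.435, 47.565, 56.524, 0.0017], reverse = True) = [85.149, 56.524, 47.565, 14.435, 0.0017]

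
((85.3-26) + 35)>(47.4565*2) False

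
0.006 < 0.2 True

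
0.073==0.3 False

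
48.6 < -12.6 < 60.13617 False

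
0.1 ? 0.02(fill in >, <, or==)>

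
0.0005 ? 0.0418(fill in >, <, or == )<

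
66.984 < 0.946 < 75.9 False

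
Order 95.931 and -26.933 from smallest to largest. -26.933, 95.931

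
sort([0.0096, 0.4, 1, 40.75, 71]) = [0.0096, 0.4, 1, 40.75, 71]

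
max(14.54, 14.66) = 14.66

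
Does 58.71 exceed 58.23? Yes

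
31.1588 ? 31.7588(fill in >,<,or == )<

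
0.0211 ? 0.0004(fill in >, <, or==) >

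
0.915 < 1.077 True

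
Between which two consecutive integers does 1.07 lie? 1 and 2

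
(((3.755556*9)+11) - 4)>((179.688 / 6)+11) False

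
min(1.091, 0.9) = 0.9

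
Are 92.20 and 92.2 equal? Yes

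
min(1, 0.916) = 0.916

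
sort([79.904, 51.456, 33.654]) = [33.654, 51.456, 79.904]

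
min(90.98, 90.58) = 90.58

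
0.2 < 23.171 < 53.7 True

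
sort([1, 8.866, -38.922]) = [-38.922, 1, 8.866]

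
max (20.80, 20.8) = 20.8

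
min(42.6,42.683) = 42.6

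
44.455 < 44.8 True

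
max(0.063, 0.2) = 0.2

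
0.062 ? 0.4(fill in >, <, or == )<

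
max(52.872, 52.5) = 52.872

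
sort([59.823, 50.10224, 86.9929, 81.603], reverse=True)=[86.9929, 81.603, 59.823, 50.10224]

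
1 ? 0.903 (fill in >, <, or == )>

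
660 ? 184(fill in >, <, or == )>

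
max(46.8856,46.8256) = 46.8856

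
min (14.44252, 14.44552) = 14.44252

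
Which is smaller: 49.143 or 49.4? 49.143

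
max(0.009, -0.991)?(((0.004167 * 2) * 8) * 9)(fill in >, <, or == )<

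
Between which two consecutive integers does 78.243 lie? 78 and 79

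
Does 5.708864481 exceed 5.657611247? Yes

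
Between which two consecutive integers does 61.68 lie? 61 and 62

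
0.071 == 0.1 False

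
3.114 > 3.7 False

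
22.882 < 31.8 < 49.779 True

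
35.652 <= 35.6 False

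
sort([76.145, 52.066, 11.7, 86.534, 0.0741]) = [0.0741, 11.7, 52.066, 76.145, 86.534]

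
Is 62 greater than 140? No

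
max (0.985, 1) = 1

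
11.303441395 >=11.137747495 True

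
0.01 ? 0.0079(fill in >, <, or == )>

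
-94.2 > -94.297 True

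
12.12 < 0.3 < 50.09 False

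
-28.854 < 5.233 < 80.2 True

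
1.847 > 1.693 True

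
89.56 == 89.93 False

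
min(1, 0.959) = 0.959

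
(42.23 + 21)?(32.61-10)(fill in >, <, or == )>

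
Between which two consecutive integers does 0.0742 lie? 0 and 1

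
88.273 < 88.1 False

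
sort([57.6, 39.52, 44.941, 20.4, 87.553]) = [20.4, 39.52, 44.941, 57.6, 87.553]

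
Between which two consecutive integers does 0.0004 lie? 0 and 1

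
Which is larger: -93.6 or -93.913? -93.6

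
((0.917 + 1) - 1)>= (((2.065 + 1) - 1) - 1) False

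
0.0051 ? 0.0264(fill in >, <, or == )<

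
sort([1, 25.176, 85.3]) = [1, 25.176, 85.3]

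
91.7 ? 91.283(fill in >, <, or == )>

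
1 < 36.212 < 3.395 False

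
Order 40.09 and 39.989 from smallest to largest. 39.989, 40.09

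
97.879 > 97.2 True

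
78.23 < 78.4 True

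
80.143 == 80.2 False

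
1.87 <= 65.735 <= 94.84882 True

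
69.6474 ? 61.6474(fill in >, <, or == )>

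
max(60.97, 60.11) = 60.97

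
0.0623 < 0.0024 False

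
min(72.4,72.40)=72.4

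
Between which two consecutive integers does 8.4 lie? 8 and 9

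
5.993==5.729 False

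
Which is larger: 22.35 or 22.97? 22.97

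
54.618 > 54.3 True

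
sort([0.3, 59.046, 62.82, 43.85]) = [0.3, 43.85, 59.046, 62.82]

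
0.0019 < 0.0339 True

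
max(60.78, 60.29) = 60.78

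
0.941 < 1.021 True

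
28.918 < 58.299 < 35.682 False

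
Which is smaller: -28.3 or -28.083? -28.3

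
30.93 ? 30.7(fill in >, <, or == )>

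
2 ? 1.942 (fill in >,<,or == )>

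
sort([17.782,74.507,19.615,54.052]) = [17.782,19.615,54.052,74.507]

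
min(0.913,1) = 0.913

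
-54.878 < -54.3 True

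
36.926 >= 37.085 False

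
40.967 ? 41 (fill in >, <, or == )<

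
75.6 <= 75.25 False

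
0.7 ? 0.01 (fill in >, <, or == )>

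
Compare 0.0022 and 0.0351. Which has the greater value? 0.0351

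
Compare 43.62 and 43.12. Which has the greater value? 43.62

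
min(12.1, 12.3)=12.1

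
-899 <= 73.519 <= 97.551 True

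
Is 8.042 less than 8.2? Yes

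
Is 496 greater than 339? Yes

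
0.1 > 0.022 True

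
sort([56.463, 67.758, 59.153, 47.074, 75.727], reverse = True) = [75.727, 67.758, 59.153, 56.463, 47.074]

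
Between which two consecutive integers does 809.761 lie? 809 and 810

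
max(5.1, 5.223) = 5.223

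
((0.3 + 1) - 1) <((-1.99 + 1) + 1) False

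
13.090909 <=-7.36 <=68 False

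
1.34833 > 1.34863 False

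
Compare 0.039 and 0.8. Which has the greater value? 0.8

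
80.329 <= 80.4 True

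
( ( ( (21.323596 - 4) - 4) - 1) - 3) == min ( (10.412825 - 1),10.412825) False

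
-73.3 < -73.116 True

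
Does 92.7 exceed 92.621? Yes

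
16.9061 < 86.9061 True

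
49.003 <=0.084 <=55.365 False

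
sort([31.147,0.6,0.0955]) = [0.0955,0.6,31.147]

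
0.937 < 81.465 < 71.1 False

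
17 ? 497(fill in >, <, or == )<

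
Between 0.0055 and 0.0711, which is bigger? 0.0711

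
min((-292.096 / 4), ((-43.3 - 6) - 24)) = -73.3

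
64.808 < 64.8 False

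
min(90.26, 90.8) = 90.26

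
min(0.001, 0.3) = 0.001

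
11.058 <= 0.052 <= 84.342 False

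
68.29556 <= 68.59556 True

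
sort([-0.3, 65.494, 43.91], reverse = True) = [65.494, 43.91, -0.3]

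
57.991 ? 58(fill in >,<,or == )<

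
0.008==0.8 False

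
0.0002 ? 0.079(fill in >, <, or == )<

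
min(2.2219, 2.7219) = 2.2219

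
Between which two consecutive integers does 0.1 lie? 0 and 1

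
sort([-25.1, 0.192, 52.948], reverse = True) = [52.948, 0.192, -25.1]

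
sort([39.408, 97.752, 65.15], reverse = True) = [97.752, 65.15, 39.408]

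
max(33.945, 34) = 34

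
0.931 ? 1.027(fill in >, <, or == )<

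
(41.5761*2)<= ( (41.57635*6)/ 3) True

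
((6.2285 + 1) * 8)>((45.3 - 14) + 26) True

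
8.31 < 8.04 False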